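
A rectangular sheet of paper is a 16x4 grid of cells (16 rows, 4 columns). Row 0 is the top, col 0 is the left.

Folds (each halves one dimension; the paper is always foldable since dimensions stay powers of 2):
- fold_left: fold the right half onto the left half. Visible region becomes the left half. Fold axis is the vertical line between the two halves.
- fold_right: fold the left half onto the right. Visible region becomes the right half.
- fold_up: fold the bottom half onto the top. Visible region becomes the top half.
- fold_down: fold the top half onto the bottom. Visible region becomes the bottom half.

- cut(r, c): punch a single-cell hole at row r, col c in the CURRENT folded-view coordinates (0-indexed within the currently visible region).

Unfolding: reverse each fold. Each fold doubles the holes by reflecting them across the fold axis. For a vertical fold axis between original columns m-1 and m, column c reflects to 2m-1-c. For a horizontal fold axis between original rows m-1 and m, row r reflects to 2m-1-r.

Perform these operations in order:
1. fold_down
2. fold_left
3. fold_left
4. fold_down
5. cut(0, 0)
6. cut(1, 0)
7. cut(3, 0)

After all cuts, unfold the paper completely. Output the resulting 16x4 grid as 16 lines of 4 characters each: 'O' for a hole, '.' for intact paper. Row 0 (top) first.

Op 1 fold_down: fold axis h@8; visible region now rows[8,16) x cols[0,4) = 8x4
Op 2 fold_left: fold axis v@2; visible region now rows[8,16) x cols[0,2) = 8x2
Op 3 fold_left: fold axis v@1; visible region now rows[8,16) x cols[0,1) = 8x1
Op 4 fold_down: fold axis h@12; visible region now rows[12,16) x cols[0,1) = 4x1
Op 5 cut(0, 0): punch at orig (12,0); cuts so far [(12, 0)]; region rows[12,16) x cols[0,1) = 4x1
Op 6 cut(1, 0): punch at orig (13,0); cuts so far [(12, 0), (13, 0)]; region rows[12,16) x cols[0,1) = 4x1
Op 7 cut(3, 0): punch at orig (15,0); cuts so far [(12, 0), (13, 0), (15, 0)]; region rows[12,16) x cols[0,1) = 4x1
Unfold 1 (reflect across h@12): 6 holes -> [(8, 0), (10, 0), (11, 0), (12, 0), (13, 0), (15, 0)]
Unfold 2 (reflect across v@1): 12 holes -> [(8, 0), (8, 1), (10, 0), (10, 1), (11, 0), (11, 1), (12, 0), (12, 1), (13, 0), (13, 1), (15, 0), (15, 1)]
Unfold 3 (reflect across v@2): 24 holes -> [(8, 0), (8, 1), (8, 2), (8, 3), (10, 0), (10, 1), (10, 2), (10, 3), (11, 0), (11, 1), (11, 2), (11, 3), (12, 0), (12, 1), (12, 2), (12, 3), (13, 0), (13, 1), (13, 2), (13, 3), (15, 0), (15, 1), (15, 2), (15, 3)]
Unfold 4 (reflect across h@8): 48 holes -> [(0, 0), (0, 1), (0, 2), (0, 3), (2, 0), (2, 1), (2, 2), (2, 3), (3, 0), (3, 1), (3, 2), (3, 3), (4, 0), (4, 1), (4, 2), (4, 3), (5, 0), (5, 1), (5, 2), (5, 3), (7, 0), (7, 1), (7, 2), (7, 3), (8, 0), (8, 1), (8, 2), (8, 3), (10, 0), (10, 1), (10, 2), (10, 3), (11, 0), (11, 1), (11, 2), (11, 3), (12, 0), (12, 1), (12, 2), (12, 3), (13, 0), (13, 1), (13, 2), (13, 3), (15, 0), (15, 1), (15, 2), (15, 3)]

Answer: OOOO
....
OOOO
OOOO
OOOO
OOOO
....
OOOO
OOOO
....
OOOO
OOOO
OOOO
OOOO
....
OOOO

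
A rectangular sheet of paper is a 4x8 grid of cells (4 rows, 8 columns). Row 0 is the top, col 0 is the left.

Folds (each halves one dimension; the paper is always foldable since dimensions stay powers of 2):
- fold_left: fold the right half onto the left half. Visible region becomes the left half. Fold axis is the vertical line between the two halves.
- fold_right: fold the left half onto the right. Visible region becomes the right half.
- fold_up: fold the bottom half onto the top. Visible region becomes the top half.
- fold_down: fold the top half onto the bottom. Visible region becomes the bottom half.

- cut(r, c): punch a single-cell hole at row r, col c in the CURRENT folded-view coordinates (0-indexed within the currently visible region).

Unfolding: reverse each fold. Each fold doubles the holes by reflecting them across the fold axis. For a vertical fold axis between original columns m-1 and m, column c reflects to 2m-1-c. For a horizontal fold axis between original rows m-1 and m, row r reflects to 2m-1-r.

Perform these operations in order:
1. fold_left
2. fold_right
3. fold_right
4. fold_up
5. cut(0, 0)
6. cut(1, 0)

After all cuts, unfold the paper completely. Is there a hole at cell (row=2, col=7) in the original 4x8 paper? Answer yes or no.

Op 1 fold_left: fold axis v@4; visible region now rows[0,4) x cols[0,4) = 4x4
Op 2 fold_right: fold axis v@2; visible region now rows[0,4) x cols[2,4) = 4x2
Op 3 fold_right: fold axis v@3; visible region now rows[0,4) x cols[3,4) = 4x1
Op 4 fold_up: fold axis h@2; visible region now rows[0,2) x cols[3,4) = 2x1
Op 5 cut(0, 0): punch at orig (0,3); cuts so far [(0, 3)]; region rows[0,2) x cols[3,4) = 2x1
Op 6 cut(1, 0): punch at orig (1,3); cuts so far [(0, 3), (1, 3)]; region rows[0,2) x cols[3,4) = 2x1
Unfold 1 (reflect across h@2): 4 holes -> [(0, 3), (1, 3), (2, 3), (3, 3)]
Unfold 2 (reflect across v@3): 8 holes -> [(0, 2), (0, 3), (1, 2), (1, 3), (2, 2), (2, 3), (3, 2), (3, 3)]
Unfold 3 (reflect across v@2): 16 holes -> [(0, 0), (0, 1), (0, 2), (0, 3), (1, 0), (1, 1), (1, 2), (1, 3), (2, 0), (2, 1), (2, 2), (2, 3), (3, 0), (3, 1), (3, 2), (3, 3)]
Unfold 4 (reflect across v@4): 32 holes -> [(0, 0), (0, 1), (0, 2), (0, 3), (0, 4), (0, 5), (0, 6), (0, 7), (1, 0), (1, 1), (1, 2), (1, 3), (1, 4), (1, 5), (1, 6), (1, 7), (2, 0), (2, 1), (2, 2), (2, 3), (2, 4), (2, 5), (2, 6), (2, 7), (3, 0), (3, 1), (3, 2), (3, 3), (3, 4), (3, 5), (3, 6), (3, 7)]
Holes: [(0, 0), (0, 1), (0, 2), (0, 3), (0, 4), (0, 5), (0, 6), (0, 7), (1, 0), (1, 1), (1, 2), (1, 3), (1, 4), (1, 5), (1, 6), (1, 7), (2, 0), (2, 1), (2, 2), (2, 3), (2, 4), (2, 5), (2, 6), (2, 7), (3, 0), (3, 1), (3, 2), (3, 3), (3, 4), (3, 5), (3, 6), (3, 7)]

Answer: yes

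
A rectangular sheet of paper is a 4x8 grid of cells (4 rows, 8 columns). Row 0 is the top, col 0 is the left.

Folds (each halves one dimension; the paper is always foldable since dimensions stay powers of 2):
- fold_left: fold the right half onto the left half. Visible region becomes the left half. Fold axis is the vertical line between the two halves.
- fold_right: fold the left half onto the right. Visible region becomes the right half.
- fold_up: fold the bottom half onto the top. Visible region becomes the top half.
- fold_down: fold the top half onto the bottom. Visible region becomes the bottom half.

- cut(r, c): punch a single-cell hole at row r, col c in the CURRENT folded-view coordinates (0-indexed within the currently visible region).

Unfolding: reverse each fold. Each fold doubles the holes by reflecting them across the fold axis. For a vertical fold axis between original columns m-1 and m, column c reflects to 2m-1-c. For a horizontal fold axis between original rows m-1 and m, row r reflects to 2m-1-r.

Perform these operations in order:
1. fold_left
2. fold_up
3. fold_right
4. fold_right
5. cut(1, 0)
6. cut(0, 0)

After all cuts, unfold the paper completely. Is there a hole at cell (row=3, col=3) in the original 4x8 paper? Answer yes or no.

Answer: yes

Derivation:
Op 1 fold_left: fold axis v@4; visible region now rows[0,4) x cols[0,4) = 4x4
Op 2 fold_up: fold axis h@2; visible region now rows[0,2) x cols[0,4) = 2x4
Op 3 fold_right: fold axis v@2; visible region now rows[0,2) x cols[2,4) = 2x2
Op 4 fold_right: fold axis v@3; visible region now rows[0,2) x cols[3,4) = 2x1
Op 5 cut(1, 0): punch at orig (1,3); cuts so far [(1, 3)]; region rows[0,2) x cols[3,4) = 2x1
Op 6 cut(0, 0): punch at orig (0,3); cuts so far [(0, 3), (1, 3)]; region rows[0,2) x cols[3,4) = 2x1
Unfold 1 (reflect across v@3): 4 holes -> [(0, 2), (0, 3), (1, 2), (1, 3)]
Unfold 2 (reflect across v@2): 8 holes -> [(0, 0), (0, 1), (0, 2), (0, 3), (1, 0), (1, 1), (1, 2), (1, 3)]
Unfold 3 (reflect across h@2): 16 holes -> [(0, 0), (0, 1), (0, 2), (0, 3), (1, 0), (1, 1), (1, 2), (1, 3), (2, 0), (2, 1), (2, 2), (2, 3), (3, 0), (3, 1), (3, 2), (3, 3)]
Unfold 4 (reflect across v@4): 32 holes -> [(0, 0), (0, 1), (0, 2), (0, 3), (0, 4), (0, 5), (0, 6), (0, 7), (1, 0), (1, 1), (1, 2), (1, 3), (1, 4), (1, 5), (1, 6), (1, 7), (2, 0), (2, 1), (2, 2), (2, 3), (2, 4), (2, 5), (2, 6), (2, 7), (3, 0), (3, 1), (3, 2), (3, 3), (3, 4), (3, 5), (3, 6), (3, 7)]
Holes: [(0, 0), (0, 1), (0, 2), (0, 3), (0, 4), (0, 5), (0, 6), (0, 7), (1, 0), (1, 1), (1, 2), (1, 3), (1, 4), (1, 5), (1, 6), (1, 7), (2, 0), (2, 1), (2, 2), (2, 3), (2, 4), (2, 5), (2, 6), (2, 7), (3, 0), (3, 1), (3, 2), (3, 3), (3, 4), (3, 5), (3, 6), (3, 7)]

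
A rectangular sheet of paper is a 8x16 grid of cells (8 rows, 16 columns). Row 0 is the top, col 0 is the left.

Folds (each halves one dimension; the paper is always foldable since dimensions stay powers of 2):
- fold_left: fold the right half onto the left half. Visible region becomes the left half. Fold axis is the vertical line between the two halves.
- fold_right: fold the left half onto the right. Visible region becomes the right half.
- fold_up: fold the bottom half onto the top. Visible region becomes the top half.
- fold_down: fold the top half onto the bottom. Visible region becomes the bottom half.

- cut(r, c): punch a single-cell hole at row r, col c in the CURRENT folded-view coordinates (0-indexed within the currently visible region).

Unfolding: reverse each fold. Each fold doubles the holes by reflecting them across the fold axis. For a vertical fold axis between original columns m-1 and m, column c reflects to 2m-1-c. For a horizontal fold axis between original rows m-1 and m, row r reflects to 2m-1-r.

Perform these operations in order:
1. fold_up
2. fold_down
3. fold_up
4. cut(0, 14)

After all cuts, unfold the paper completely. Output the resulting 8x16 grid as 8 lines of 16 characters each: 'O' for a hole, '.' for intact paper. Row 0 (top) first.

Answer: ..............O.
..............O.
..............O.
..............O.
..............O.
..............O.
..............O.
..............O.

Derivation:
Op 1 fold_up: fold axis h@4; visible region now rows[0,4) x cols[0,16) = 4x16
Op 2 fold_down: fold axis h@2; visible region now rows[2,4) x cols[0,16) = 2x16
Op 3 fold_up: fold axis h@3; visible region now rows[2,3) x cols[0,16) = 1x16
Op 4 cut(0, 14): punch at orig (2,14); cuts so far [(2, 14)]; region rows[2,3) x cols[0,16) = 1x16
Unfold 1 (reflect across h@3): 2 holes -> [(2, 14), (3, 14)]
Unfold 2 (reflect across h@2): 4 holes -> [(0, 14), (1, 14), (2, 14), (3, 14)]
Unfold 3 (reflect across h@4): 8 holes -> [(0, 14), (1, 14), (2, 14), (3, 14), (4, 14), (5, 14), (6, 14), (7, 14)]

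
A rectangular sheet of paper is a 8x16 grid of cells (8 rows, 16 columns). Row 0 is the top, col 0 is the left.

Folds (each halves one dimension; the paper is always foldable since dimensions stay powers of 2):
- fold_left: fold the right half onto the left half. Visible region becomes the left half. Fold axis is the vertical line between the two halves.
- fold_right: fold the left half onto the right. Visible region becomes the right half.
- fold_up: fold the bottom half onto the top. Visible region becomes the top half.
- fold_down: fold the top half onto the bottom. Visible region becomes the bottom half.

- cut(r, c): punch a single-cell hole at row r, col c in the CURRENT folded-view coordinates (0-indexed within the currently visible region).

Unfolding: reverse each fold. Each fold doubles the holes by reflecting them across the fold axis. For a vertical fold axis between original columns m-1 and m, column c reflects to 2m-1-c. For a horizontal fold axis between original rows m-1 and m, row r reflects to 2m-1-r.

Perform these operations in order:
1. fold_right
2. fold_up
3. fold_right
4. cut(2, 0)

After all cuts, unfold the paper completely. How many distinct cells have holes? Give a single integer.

Answer: 8

Derivation:
Op 1 fold_right: fold axis v@8; visible region now rows[0,8) x cols[8,16) = 8x8
Op 2 fold_up: fold axis h@4; visible region now rows[0,4) x cols[8,16) = 4x8
Op 3 fold_right: fold axis v@12; visible region now rows[0,4) x cols[12,16) = 4x4
Op 4 cut(2, 0): punch at orig (2,12); cuts so far [(2, 12)]; region rows[0,4) x cols[12,16) = 4x4
Unfold 1 (reflect across v@12): 2 holes -> [(2, 11), (2, 12)]
Unfold 2 (reflect across h@4): 4 holes -> [(2, 11), (2, 12), (5, 11), (5, 12)]
Unfold 3 (reflect across v@8): 8 holes -> [(2, 3), (2, 4), (2, 11), (2, 12), (5, 3), (5, 4), (5, 11), (5, 12)]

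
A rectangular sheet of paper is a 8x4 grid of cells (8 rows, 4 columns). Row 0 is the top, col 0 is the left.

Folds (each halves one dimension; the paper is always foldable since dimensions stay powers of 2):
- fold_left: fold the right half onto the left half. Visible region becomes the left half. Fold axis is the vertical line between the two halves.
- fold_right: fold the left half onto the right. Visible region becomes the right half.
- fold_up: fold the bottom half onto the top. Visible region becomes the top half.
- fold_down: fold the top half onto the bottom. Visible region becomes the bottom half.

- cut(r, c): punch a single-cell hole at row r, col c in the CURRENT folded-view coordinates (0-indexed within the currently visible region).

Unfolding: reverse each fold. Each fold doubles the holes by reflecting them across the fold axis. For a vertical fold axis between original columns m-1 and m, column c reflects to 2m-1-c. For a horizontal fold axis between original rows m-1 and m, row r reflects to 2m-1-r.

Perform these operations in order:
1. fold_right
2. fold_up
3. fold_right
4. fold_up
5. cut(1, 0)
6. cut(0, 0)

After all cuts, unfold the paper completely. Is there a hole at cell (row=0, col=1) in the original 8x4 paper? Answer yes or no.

Answer: yes

Derivation:
Op 1 fold_right: fold axis v@2; visible region now rows[0,8) x cols[2,4) = 8x2
Op 2 fold_up: fold axis h@4; visible region now rows[0,4) x cols[2,4) = 4x2
Op 3 fold_right: fold axis v@3; visible region now rows[0,4) x cols[3,4) = 4x1
Op 4 fold_up: fold axis h@2; visible region now rows[0,2) x cols[3,4) = 2x1
Op 5 cut(1, 0): punch at orig (1,3); cuts so far [(1, 3)]; region rows[0,2) x cols[3,4) = 2x1
Op 6 cut(0, 0): punch at orig (0,3); cuts so far [(0, 3), (1, 3)]; region rows[0,2) x cols[3,4) = 2x1
Unfold 1 (reflect across h@2): 4 holes -> [(0, 3), (1, 3), (2, 3), (3, 3)]
Unfold 2 (reflect across v@3): 8 holes -> [(0, 2), (0, 3), (1, 2), (1, 3), (2, 2), (2, 3), (3, 2), (3, 3)]
Unfold 3 (reflect across h@4): 16 holes -> [(0, 2), (0, 3), (1, 2), (1, 3), (2, 2), (2, 3), (3, 2), (3, 3), (4, 2), (4, 3), (5, 2), (5, 3), (6, 2), (6, 3), (7, 2), (7, 3)]
Unfold 4 (reflect across v@2): 32 holes -> [(0, 0), (0, 1), (0, 2), (0, 3), (1, 0), (1, 1), (1, 2), (1, 3), (2, 0), (2, 1), (2, 2), (2, 3), (3, 0), (3, 1), (3, 2), (3, 3), (4, 0), (4, 1), (4, 2), (4, 3), (5, 0), (5, 1), (5, 2), (5, 3), (6, 0), (6, 1), (6, 2), (6, 3), (7, 0), (7, 1), (7, 2), (7, 3)]
Holes: [(0, 0), (0, 1), (0, 2), (0, 3), (1, 0), (1, 1), (1, 2), (1, 3), (2, 0), (2, 1), (2, 2), (2, 3), (3, 0), (3, 1), (3, 2), (3, 3), (4, 0), (4, 1), (4, 2), (4, 3), (5, 0), (5, 1), (5, 2), (5, 3), (6, 0), (6, 1), (6, 2), (6, 3), (7, 0), (7, 1), (7, 2), (7, 3)]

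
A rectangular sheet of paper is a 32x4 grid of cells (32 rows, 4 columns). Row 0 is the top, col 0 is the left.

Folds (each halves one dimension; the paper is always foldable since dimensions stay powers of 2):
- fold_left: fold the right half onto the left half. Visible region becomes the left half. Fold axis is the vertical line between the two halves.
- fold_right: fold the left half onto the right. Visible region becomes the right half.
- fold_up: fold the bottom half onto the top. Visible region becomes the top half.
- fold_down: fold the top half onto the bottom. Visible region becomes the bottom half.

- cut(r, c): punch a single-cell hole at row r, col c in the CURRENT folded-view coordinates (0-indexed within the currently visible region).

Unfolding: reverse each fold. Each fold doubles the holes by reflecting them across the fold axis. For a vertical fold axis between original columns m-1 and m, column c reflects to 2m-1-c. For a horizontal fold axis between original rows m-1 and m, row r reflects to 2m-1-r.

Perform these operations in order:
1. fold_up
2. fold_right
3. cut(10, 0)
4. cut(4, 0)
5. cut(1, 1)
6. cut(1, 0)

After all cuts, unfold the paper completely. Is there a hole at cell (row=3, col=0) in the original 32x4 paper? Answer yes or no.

Answer: no

Derivation:
Op 1 fold_up: fold axis h@16; visible region now rows[0,16) x cols[0,4) = 16x4
Op 2 fold_right: fold axis v@2; visible region now rows[0,16) x cols[2,4) = 16x2
Op 3 cut(10, 0): punch at orig (10,2); cuts so far [(10, 2)]; region rows[0,16) x cols[2,4) = 16x2
Op 4 cut(4, 0): punch at orig (4,2); cuts so far [(4, 2), (10, 2)]; region rows[0,16) x cols[2,4) = 16x2
Op 5 cut(1, 1): punch at orig (1,3); cuts so far [(1, 3), (4, 2), (10, 2)]; region rows[0,16) x cols[2,4) = 16x2
Op 6 cut(1, 0): punch at orig (1,2); cuts so far [(1, 2), (1, 3), (4, 2), (10, 2)]; region rows[0,16) x cols[2,4) = 16x2
Unfold 1 (reflect across v@2): 8 holes -> [(1, 0), (1, 1), (1, 2), (1, 3), (4, 1), (4, 2), (10, 1), (10, 2)]
Unfold 2 (reflect across h@16): 16 holes -> [(1, 0), (1, 1), (1, 2), (1, 3), (4, 1), (4, 2), (10, 1), (10, 2), (21, 1), (21, 2), (27, 1), (27, 2), (30, 0), (30, 1), (30, 2), (30, 3)]
Holes: [(1, 0), (1, 1), (1, 2), (1, 3), (4, 1), (4, 2), (10, 1), (10, 2), (21, 1), (21, 2), (27, 1), (27, 2), (30, 0), (30, 1), (30, 2), (30, 3)]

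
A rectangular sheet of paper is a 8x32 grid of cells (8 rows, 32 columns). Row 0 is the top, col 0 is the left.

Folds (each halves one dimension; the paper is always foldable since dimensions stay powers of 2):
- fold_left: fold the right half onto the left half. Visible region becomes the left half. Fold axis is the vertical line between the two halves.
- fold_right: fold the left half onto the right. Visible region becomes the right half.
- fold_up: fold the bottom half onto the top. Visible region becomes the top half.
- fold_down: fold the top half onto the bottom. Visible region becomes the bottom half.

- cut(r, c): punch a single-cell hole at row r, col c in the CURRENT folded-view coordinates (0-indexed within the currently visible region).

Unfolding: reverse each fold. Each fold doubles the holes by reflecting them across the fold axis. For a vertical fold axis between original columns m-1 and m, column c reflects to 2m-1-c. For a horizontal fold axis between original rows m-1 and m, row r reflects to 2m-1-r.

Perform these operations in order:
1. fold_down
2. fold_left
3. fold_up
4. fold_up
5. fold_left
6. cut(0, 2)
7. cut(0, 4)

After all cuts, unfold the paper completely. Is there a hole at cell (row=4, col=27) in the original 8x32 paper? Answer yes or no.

Answer: yes

Derivation:
Op 1 fold_down: fold axis h@4; visible region now rows[4,8) x cols[0,32) = 4x32
Op 2 fold_left: fold axis v@16; visible region now rows[4,8) x cols[0,16) = 4x16
Op 3 fold_up: fold axis h@6; visible region now rows[4,6) x cols[0,16) = 2x16
Op 4 fold_up: fold axis h@5; visible region now rows[4,5) x cols[0,16) = 1x16
Op 5 fold_left: fold axis v@8; visible region now rows[4,5) x cols[0,8) = 1x8
Op 6 cut(0, 2): punch at orig (4,2); cuts so far [(4, 2)]; region rows[4,5) x cols[0,8) = 1x8
Op 7 cut(0, 4): punch at orig (4,4); cuts so far [(4, 2), (4, 4)]; region rows[4,5) x cols[0,8) = 1x8
Unfold 1 (reflect across v@8): 4 holes -> [(4, 2), (4, 4), (4, 11), (4, 13)]
Unfold 2 (reflect across h@5): 8 holes -> [(4, 2), (4, 4), (4, 11), (4, 13), (5, 2), (5, 4), (5, 11), (5, 13)]
Unfold 3 (reflect across h@6): 16 holes -> [(4, 2), (4, 4), (4, 11), (4, 13), (5, 2), (5, 4), (5, 11), (5, 13), (6, 2), (6, 4), (6, 11), (6, 13), (7, 2), (7, 4), (7, 11), (7, 13)]
Unfold 4 (reflect across v@16): 32 holes -> [(4, 2), (4, 4), (4, 11), (4, 13), (4, 18), (4, 20), (4, 27), (4, 29), (5, 2), (5, 4), (5, 11), (5, 13), (5, 18), (5, 20), (5, 27), (5, 29), (6, 2), (6, 4), (6, 11), (6, 13), (6, 18), (6, 20), (6, 27), (6, 29), (7, 2), (7, 4), (7, 11), (7, 13), (7, 18), (7, 20), (7, 27), (7, 29)]
Unfold 5 (reflect across h@4): 64 holes -> [(0, 2), (0, 4), (0, 11), (0, 13), (0, 18), (0, 20), (0, 27), (0, 29), (1, 2), (1, 4), (1, 11), (1, 13), (1, 18), (1, 20), (1, 27), (1, 29), (2, 2), (2, 4), (2, 11), (2, 13), (2, 18), (2, 20), (2, 27), (2, 29), (3, 2), (3, 4), (3, 11), (3, 13), (3, 18), (3, 20), (3, 27), (3, 29), (4, 2), (4, 4), (4, 11), (4, 13), (4, 18), (4, 20), (4, 27), (4, 29), (5, 2), (5, 4), (5, 11), (5, 13), (5, 18), (5, 20), (5, 27), (5, 29), (6, 2), (6, 4), (6, 11), (6, 13), (6, 18), (6, 20), (6, 27), (6, 29), (7, 2), (7, 4), (7, 11), (7, 13), (7, 18), (7, 20), (7, 27), (7, 29)]
Holes: [(0, 2), (0, 4), (0, 11), (0, 13), (0, 18), (0, 20), (0, 27), (0, 29), (1, 2), (1, 4), (1, 11), (1, 13), (1, 18), (1, 20), (1, 27), (1, 29), (2, 2), (2, 4), (2, 11), (2, 13), (2, 18), (2, 20), (2, 27), (2, 29), (3, 2), (3, 4), (3, 11), (3, 13), (3, 18), (3, 20), (3, 27), (3, 29), (4, 2), (4, 4), (4, 11), (4, 13), (4, 18), (4, 20), (4, 27), (4, 29), (5, 2), (5, 4), (5, 11), (5, 13), (5, 18), (5, 20), (5, 27), (5, 29), (6, 2), (6, 4), (6, 11), (6, 13), (6, 18), (6, 20), (6, 27), (6, 29), (7, 2), (7, 4), (7, 11), (7, 13), (7, 18), (7, 20), (7, 27), (7, 29)]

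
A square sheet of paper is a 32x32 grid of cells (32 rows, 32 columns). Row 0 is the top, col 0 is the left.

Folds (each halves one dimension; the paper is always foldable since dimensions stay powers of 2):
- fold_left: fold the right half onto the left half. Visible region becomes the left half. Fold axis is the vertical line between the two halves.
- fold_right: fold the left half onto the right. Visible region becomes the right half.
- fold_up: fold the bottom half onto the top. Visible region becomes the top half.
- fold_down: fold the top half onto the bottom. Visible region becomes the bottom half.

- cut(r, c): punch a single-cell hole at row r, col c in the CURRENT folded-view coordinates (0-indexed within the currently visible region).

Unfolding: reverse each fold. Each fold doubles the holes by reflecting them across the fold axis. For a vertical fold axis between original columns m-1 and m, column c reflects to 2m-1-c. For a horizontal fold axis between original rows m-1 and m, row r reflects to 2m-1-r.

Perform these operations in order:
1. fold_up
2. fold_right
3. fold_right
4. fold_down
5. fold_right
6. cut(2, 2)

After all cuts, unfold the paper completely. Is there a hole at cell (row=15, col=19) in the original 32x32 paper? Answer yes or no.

Op 1 fold_up: fold axis h@16; visible region now rows[0,16) x cols[0,32) = 16x32
Op 2 fold_right: fold axis v@16; visible region now rows[0,16) x cols[16,32) = 16x16
Op 3 fold_right: fold axis v@24; visible region now rows[0,16) x cols[24,32) = 16x8
Op 4 fold_down: fold axis h@8; visible region now rows[8,16) x cols[24,32) = 8x8
Op 5 fold_right: fold axis v@28; visible region now rows[8,16) x cols[28,32) = 8x4
Op 6 cut(2, 2): punch at orig (10,30); cuts so far [(10, 30)]; region rows[8,16) x cols[28,32) = 8x4
Unfold 1 (reflect across v@28): 2 holes -> [(10, 25), (10, 30)]
Unfold 2 (reflect across h@8): 4 holes -> [(5, 25), (5, 30), (10, 25), (10, 30)]
Unfold 3 (reflect across v@24): 8 holes -> [(5, 17), (5, 22), (5, 25), (5, 30), (10, 17), (10, 22), (10, 25), (10, 30)]
Unfold 4 (reflect across v@16): 16 holes -> [(5, 1), (5, 6), (5, 9), (5, 14), (5, 17), (5, 22), (5, 25), (5, 30), (10, 1), (10, 6), (10, 9), (10, 14), (10, 17), (10, 22), (10, 25), (10, 30)]
Unfold 5 (reflect across h@16): 32 holes -> [(5, 1), (5, 6), (5, 9), (5, 14), (5, 17), (5, 22), (5, 25), (5, 30), (10, 1), (10, 6), (10, 9), (10, 14), (10, 17), (10, 22), (10, 25), (10, 30), (21, 1), (21, 6), (21, 9), (21, 14), (21, 17), (21, 22), (21, 25), (21, 30), (26, 1), (26, 6), (26, 9), (26, 14), (26, 17), (26, 22), (26, 25), (26, 30)]
Holes: [(5, 1), (5, 6), (5, 9), (5, 14), (5, 17), (5, 22), (5, 25), (5, 30), (10, 1), (10, 6), (10, 9), (10, 14), (10, 17), (10, 22), (10, 25), (10, 30), (21, 1), (21, 6), (21, 9), (21, 14), (21, 17), (21, 22), (21, 25), (21, 30), (26, 1), (26, 6), (26, 9), (26, 14), (26, 17), (26, 22), (26, 25), (26, 30)]

Answer: no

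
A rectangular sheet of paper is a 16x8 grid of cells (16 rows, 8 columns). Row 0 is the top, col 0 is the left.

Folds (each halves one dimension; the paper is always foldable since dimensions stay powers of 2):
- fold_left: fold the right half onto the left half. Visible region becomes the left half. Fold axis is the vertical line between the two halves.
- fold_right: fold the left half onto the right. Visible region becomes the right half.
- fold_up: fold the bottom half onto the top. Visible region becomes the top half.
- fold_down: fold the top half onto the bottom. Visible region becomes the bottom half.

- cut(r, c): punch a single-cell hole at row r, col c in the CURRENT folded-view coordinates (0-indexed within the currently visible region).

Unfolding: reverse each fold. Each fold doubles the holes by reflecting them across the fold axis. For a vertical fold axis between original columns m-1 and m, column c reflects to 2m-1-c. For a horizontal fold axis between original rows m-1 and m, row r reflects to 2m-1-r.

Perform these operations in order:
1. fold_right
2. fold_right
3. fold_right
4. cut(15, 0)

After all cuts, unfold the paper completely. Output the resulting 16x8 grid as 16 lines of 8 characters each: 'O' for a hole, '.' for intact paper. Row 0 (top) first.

Op 1 fold_right: fold axis v@4; visible region now rows[0,16) x cols[4,8) = 16x4
Op 2 fold_right: fold axis v@6; visible region now rows[0,16) x cols[6,8) = 16x2
Op 3 fold_right: fold axis v@7; visible region now rows[0,16) x cols[7,8) = 16x1
Op 4 cut(15, 0): punch at orig (15,7); cuts so far [(15, 7)]; region rows[0,16) x cols[7,8) = 16x1
Unfold 1 (reflect across v@7): 2 holes -> [(15, 6), (15, 7)]
Unfold 2 (reflect across v@6): 4 holes -> [(15, 4), (15, 5), (15, 6), (15, 7)]
Unfold 3 (reflect across v@4): 8 holes -> [(15, 0), (15, 1), (15, 2), (15, 3), (15, 4), (15, 5), (15, 6), (15, 7)]

Answer: ........
........
........
........
........
........
........
........
........
........
........
........
........
........
........
OOOOOOOO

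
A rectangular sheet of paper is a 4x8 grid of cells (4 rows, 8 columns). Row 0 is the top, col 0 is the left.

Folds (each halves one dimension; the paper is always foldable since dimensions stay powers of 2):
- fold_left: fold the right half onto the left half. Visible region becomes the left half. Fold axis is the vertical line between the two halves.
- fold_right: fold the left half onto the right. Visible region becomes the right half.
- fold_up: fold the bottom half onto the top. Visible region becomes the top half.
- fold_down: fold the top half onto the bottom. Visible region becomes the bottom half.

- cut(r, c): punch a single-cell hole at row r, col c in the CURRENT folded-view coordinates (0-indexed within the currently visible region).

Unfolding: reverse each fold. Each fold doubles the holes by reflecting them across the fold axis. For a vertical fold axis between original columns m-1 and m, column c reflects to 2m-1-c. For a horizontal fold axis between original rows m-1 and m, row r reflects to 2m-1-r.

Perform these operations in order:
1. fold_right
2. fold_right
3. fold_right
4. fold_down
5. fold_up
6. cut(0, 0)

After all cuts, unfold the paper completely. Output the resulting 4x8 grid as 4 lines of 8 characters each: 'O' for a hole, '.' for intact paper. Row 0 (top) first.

Op 1 fold_right: fold axis v@4; visible region now rows[0,4) x cols[4,8) = 4x4
Op 2 fold_right: fold axis v@6; visible region now rows[0,4) x cols[6,8) = 4x2
Op 3 fold_right: fold axis v@7; visible region now rows[0,4) x cols[7,8) = 4x1
Op 4 fold_down: fold axis h@2; visible region now rows[2,4) x cols[7,8) = 2x1
Op 5 fold_up: fold axis h@3; visible region now rows[2,3) x cols[7,8) = 1x1
Op 6 cut(0, 0): punch at orig (2,7); cuts so far [(2, 7)]; region rows[2,3) x cols[7,8) = 1x1
Unfold 1 (reflect across h@3): 2 holes -> [(2, 7), (3, 7)]
Unfold 2 (reflect across h@2): 4 holes -> [(0, 7), (1, 7), (2, 7), (3, 7)]
Unfold 3 (reflect across v@7): 8 holes -> [(0, 6), (0, 7), (1, 6), (1, 7), (2, 6), (2, 7), (3, 6), (3, 7)]
Unfold 4 (reflect across v@6): 16 holes -> [(0, 4), (0, 5), (0, 6), (0, 7), (1, 4), (1, 5), (1, 6), (1, 7), (2, 4), (2, 5), (2, 6), (2, 7), (3, 4), (3, 5), (3, 6), (3, 7)]
Unfold 5 (reflect across v@4): 32 holes -> [(0, 0), (0, 1), (0, 2), (0, 3), (0, 4), (0, 5), (0, 6), (0, 7), (1, 0), (1, 1), (1, 2), (1, 3), (1, 4), (1, 5), (1, 6), (1, 7), (2, 0), (2, 1), (2, 2), (2, 3), (2, 4), (2, 5), (2, 6), (2, 7), (3, 0), (3, 1), (3, 2), (3, 3), (3, 4), (3, 5), (3, 6), (3, 7)]

Answer: OOOOOOOO
OOOOOOOO
OOOOOOOO
OOOOOOOO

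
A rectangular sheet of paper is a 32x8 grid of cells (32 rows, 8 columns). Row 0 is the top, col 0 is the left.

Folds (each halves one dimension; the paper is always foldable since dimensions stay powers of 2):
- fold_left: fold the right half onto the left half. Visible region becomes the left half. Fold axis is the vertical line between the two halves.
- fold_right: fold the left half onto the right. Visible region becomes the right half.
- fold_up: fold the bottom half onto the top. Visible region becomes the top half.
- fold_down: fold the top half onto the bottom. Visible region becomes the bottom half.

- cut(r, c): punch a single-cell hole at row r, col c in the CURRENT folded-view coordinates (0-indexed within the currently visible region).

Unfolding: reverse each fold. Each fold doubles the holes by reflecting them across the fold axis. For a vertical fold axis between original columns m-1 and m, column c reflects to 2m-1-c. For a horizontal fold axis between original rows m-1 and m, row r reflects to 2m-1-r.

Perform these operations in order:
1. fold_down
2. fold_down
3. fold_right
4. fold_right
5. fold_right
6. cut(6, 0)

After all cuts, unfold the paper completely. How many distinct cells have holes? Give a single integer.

Answer: 32

Derivation:
Op 1 fold_down: fold axis h@16; visible region now rows[16,32) x cols[0,8) = 16x8
Op 2 fold_down: fold axis h@24; visible region now rows[24,32) x cols[0,8) = 8x8
Op 3 fold_right: fold axis v@4; visible region now rows[24,32) x cols[4,8) = 8x4
Op 4 fold_right: fold axis v@6; visible region now rows[24,32) x cols[6,8) = 8x2
Op 5 fold_right: fold axis v@7; visible region now rows[24,32) x cols[7,8) = 8x1
Op 6 cut(6, 0): punch at orig (30,7); cuts so far [(30, 7)]; region rows[24,32) x cols[7,8) = 8x1
Unfold 1 (reflect across v@7): 2 holes -> [(30, 6), (30, 7)]
Unfold 2 (reflect across v@6): 4 holes -> [(30, 4), (30, 5), (30, 6), (30, 7)]
Unfold 3 (reflect across v@4): 8 holes -> [(30, 0), (30, 1), (30, 2), (30, 3), (30, 4), (30, 5), (30, 6), (30, 7)]
Unfold 4 (reflect across h@24): 16 holes -> [(17, 0), (17, 1), (17, 2), (17, 3), (17, 4), (17, 5), (17, 6), (17, 7), (30, 0), (30, 1), (30, 2), (30, 3), (30, 4), (30, 5), (30, 6), (30, 7)]
Unfold 5 (reflect across h@16): 32 holes -> [(1, 0), (1, 1), (1, 2), (1, 3), (1, 4), (1, 5), (1, 6), (1, 7), (14, 0), (14, 1), (14, 2), (14, 3), (14, 4), (14, 5), (14, 6), (14, 7), (17, 0), (17, 1), (17, 2), (17, 3), (17, 4), (17, 5), (17, 6), (17, 7), (30, 0), (30, 1), (30, 2), (30, 3), (30, 4), (30, 5), (30, 6), (30, 7)]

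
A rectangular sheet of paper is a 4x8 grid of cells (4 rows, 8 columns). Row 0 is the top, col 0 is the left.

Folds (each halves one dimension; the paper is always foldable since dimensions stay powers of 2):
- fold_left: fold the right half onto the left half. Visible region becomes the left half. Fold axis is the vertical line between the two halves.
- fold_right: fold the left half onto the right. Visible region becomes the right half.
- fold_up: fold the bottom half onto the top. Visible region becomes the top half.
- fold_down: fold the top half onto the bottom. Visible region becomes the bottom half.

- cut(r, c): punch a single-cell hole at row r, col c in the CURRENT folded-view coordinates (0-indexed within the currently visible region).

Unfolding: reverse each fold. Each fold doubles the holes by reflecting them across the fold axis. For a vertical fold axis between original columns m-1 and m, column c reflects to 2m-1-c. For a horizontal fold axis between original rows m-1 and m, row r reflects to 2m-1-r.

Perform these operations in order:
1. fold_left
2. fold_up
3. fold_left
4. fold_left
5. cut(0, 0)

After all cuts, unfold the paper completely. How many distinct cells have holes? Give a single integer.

Op 1 fold_left: fold axis v@4; visible region now rows[0,4) x cols[0,4) = 4x4
Op 2 fold_up: fold axis h@2; visible region now rows[0,2) x cols[0,4) = 2x4
Op 3 fold_left: fold axis v@2; visible region now rows[0,2) x cols[0,2) = 2x2
Op 4 fold_left: fold axis v@1; visible region now rows[0,2) x cols[0,1) = 2x1
Op 5 cut(0, 0): punch at orig (0,0); cuts so far [(0, 0)]; region rows[0,2) x cols[0,1) = 2x1
Unfold 1 (reflect across v@1): 2 holes -> [(0, 0), (0, 1)]
Unfold 2 (reflect across v@2): 4 holes -> [(0, 0), (0, 1), (0, 2), (0, 3)]
Unfold 3 (reflect across h@2): 8 holes -> [(0, 0), (0, 1), (0, 2), (0, 3), (3, 0), (3, 1), (3, 2), (3, 3)]
Unfold 4 (reflect across v@4): 16 holes -> [(0, 0), (0, 1), (0, 2), (0, 3), (0, 4), (0, 5), (0, 6), (0, 7), (3, 0), (3, 1), (3, 2), (3, 3), (3, 4), (3, 5), (3, 6), (3, 7)]

Answer: 16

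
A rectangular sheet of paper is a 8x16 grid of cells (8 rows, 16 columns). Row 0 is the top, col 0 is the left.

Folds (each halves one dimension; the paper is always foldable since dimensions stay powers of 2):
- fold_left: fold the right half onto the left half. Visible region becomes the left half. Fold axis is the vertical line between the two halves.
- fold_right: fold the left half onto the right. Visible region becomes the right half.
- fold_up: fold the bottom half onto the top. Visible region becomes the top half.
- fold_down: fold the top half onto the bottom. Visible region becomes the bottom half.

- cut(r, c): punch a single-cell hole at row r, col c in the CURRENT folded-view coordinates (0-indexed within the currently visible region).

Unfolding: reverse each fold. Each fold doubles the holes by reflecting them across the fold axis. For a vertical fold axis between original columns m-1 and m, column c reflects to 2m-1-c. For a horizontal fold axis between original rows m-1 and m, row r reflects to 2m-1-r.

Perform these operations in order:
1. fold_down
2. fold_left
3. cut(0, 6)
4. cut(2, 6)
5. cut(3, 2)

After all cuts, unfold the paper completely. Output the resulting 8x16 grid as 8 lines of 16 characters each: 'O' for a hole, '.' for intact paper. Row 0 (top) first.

Answer: ..O..........O..
......O..O......
................
......O..O......
......O..O......
................
......O..O......
..O..........O..

Derivation:
Op 1 fold_down: fold axis h@4; visible region now rows[4,8) x cols[0,16) = 4x16
Op 2 fold_left: fold axis v@8; visible region now rows[4,8) x cols[0,8) = 4x8
Op 3 cut(0, 6): punch at orig (4,6); cuts so far [(4, 6)]; region rows[4,8) x cols[0,8) = 4x8
Op 4 cut(2, 6): punch at orig (6,6); cuts so far [(4, 6), (6, 6)]; region rows[4,8) x cols[0,8) = 4x8
Op 5 cut(3, 2): punch at orig (7,2); cuts so far [(4, 6), (6, 6), (7, 2)]; region rows[4,8) x cols[0,8) = 4x8
Unfold 1 (reflect across v@8): 6 holes -> [(4, 6), (4, 9), (6, 6), (6, 9), (7, 2), (7, 13)]
Unfold 2 (reflect across h@4): 12 holes -> [(0, 2), (0, 13), (1, 6), (1, 9), (3, 6), (3, 9), (4, 6), (4, 9), (6, 6), (6, 9), (7, 2), (7, 13)]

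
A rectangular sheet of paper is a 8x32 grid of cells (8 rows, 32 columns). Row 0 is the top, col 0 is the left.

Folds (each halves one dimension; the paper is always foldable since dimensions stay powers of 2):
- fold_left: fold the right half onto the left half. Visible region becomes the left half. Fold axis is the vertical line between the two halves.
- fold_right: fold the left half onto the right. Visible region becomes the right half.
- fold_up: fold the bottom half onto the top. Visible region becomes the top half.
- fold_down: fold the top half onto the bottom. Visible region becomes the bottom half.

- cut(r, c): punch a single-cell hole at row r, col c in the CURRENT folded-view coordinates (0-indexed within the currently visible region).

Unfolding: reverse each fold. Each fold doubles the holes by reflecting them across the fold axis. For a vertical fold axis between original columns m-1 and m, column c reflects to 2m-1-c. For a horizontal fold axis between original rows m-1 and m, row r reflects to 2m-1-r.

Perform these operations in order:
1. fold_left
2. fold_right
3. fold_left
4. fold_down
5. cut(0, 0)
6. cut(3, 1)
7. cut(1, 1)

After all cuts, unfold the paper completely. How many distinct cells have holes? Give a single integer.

Op 1 fold_left: fold axis v@16; visible region now rows[0,8) x cols[0,16) = 8x16
Op 2 fold_right: fold axis v@8; visible region now rows[0,8) x cols[8,16) = 8x8
Op 3 fold_left: fold axis v@12; visible region now rows[0,8) x cols[8,12) = 8x4
Op 4 fold_down: fold axis h@4; visible region now rows[4,8) x cols[8,12) = 4x4
Op 5 cut(0, 0): punch at orig (4,8); cuts so far [(4, 8)]; region rows[4,8) x cols[8,12) = 4x4
Op 6 cut(3, 1): punch at orig (7,9); cuts so far [(4, 8), (7, 9)]; region rows[4,8) x cols[8,12) = 4x4
Op 7 cut(1, 1): punch at orig (5,9); cuts so far [(4, 8), (5, 9), (7, 9)]; region rows[4,8) x cols[8,12) = 4x4
Unfold 1 (reflect across h@4): 6 holes -> [(0, 9), (2, 9), (3, 8), (4, 8), (5, 9), (7, 9)]
Unfold 2 (reflect across v@12): 12 holes -> [(0, 9), (0, 14), (2, 9), (2, 14), (3, 8), (3, 15), (4, 8), (4, 15), (5, 9), (5, 14), (7, 9), (7, 14)]
Unfold 3 (reflect across v@8): 24 holes -> [(0, 1), (0, 6), (0, 9), (0, 14), (2, 1), (2, 6), (2, 9), (2, 14), (3, 0), (3, 7), (3, 8), (3, 15), (4, 0), (4, 7), (4, 8), (4, 15), (5, 1), (5, 6), (5, 9), (5, 14), (7, 1), (7, 6), (7, 9), (7, 14)]
Unfold 4 (reflect across v@16): 48 holes -> [(0, 1), (0, 6), (0, 9), (0, 14), (0, 17), (0, 22), (0, 25), (0, 30), (2, 1), (2, 6), (2, 9), (2, 14), (2, 17), (2, 22), (2, 25), (2, 30), (3, 0), (3, 7), (3, 8), (3, 15), (3, 16), (3, 23), (3, 24), (3, 31), (4, 0), (4, 7), (4, 8), (4, 15), (4, 16), (4, 23), (4, 24), (4, 31), (5, 1), (5, 6), (5, 9), (5, 14), (5, 17), (5, 22), (5, 25), (5, 30), (7, 1), (7, 6), (7, 9), (7, 14), (7, 17), (7, 22), (7, 25), (7, 30)]

Answer: 48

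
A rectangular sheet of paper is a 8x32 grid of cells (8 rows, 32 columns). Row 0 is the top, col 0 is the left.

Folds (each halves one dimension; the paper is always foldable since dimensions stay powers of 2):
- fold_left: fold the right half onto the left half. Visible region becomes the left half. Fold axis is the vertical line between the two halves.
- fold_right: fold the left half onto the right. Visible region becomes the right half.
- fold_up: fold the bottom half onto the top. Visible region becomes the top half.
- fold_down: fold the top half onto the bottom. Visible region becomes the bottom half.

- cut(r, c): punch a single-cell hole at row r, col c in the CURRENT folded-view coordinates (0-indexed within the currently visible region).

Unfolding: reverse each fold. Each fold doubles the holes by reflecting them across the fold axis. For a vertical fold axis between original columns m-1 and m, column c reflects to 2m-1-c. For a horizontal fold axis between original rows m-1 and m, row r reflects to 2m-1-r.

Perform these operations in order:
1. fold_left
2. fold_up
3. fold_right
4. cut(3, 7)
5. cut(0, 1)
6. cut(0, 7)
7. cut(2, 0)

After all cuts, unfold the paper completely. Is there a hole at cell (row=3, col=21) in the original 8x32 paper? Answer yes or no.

Answer: no

Derivation:
Op 1 fold_left: fold axis v@16; visible region now rows[0,8) x cols[0,16) = 8x16
Op 2 fold_up: fold axis h@4; visible region now rows[0,4) x cols[0,16) = 4x16
Op 3 fold_right: fold axis v@8; visible region now rows[0,4) x cols[8,16) = 4x8
Op 4 cut(3, 7): punch at orig (3,15); cuts so far [(3, 15)]; region rows[0,4) x cols[8,16) = 4x8
Op 5 cut(0, 1): punch at orig (0,9); cuts so far [(0, 9), (3, 15)]; region rows[0,4) x cols[8,16) = 4x8
Op 6 cut(0, 7): punch at orig (0,15); cuts so far [(0, 9), (0, 15), (3, 15)]; region rows[0,4) x cols[8,16) = 4x8
Op 7 cut(2, 0): punch at orig (2,8); cuts so far [(0, 9), (0, 15), (2, 8), (3, 15)]; region rows[0,4) x cols[8,16) = 4x8
Unfold 1 (reflect across v@8): 8 holes -> [(0, 0), (0, 6), (0, 9), (0, 15), (2, 7), (2, 8), (3, 0), (3, 15)]
Unfold 2 (reflect across h@4): 16 holes -> [(0, 0), (0, 6), (0, 9), (0, 15), (2, 7), (2, 8), (3, 0), (3, 15), (4, 0), (4, 15), (5, 7), (5, 8), (7, 0), (7, 6), (7, 9), (7, 15)]
Unfold 3 (reflect across v@16): 32 holes -> [(0, 0), (0, 6), (0, 9), (0, 15), (0, 16), (0, 22), (0, 25), (0, 31), (2, 7), (2, 8), (2, 23), (2, 24), (3, 0), (3, 15), (3, 16), (3, 31), (4, 0), (4, 15), (4, 16), (4, 31), (5, 7), (5, 8), (5, 23), (5, 24), (7, 0), (7, 6), (7, 9), (7, 15), (7, 16), (7, 22), (7, 25), (7, 31)]
Holes: [(0, 0), (0, 6), (0, 9), (0, 15), (0, 16), (0, 22), (0, 25), (0, 31), (2, 7), (2, 8), (2, 23), (2, 24), (3, 0), (3, 15), (3, 16), (3, 31), (4, 0), (4, 15), (4, 16), (4, 31), (5, 7), (5, 8), (5, 23), (5, 24), (7, 0), (7, 6), (7, 9), (7, 15), (7, 16), (7, 22), (7, 25), (7, 31)]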